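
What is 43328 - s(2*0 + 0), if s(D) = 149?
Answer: 43179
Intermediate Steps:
43328 - s(2*0 + 0) = 43328 - 1*149 = 43328 - 149 = 43179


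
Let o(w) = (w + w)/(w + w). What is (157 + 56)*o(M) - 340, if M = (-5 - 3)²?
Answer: -127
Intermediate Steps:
M = 64 (M = (-8)² = 64)
o(w) = 1 (o(w) = (2*w)/((2*w)) = (2*w)*(1/(2*w)) = 1)
(157 + 56)*o(M) - 340 = (157 + 56)*1 - 340 = 213*1 - 340 = 213 - 340 = -127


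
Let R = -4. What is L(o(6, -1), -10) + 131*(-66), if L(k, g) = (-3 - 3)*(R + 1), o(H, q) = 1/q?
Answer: -8628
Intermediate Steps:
L(k, g) = 18 (L(k, g) = (-3 - 3)*(-4 + 1) = -6*(-3) = 18)
L(o(6, -1), -10) + 131*(-66) = 18 + 131*(-66) = 18 - 8646 = -8628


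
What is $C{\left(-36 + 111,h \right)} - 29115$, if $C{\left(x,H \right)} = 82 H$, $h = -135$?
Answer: $-40185$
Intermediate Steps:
$C{\left(-36 + 111,h \right)} - 29115 = 82 \left(-135\right) - 29115 = -11070 - 29115 = -40185$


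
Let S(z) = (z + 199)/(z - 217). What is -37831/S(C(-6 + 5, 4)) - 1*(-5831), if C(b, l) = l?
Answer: 9241696/203 ≈ 45526.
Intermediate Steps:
S(z) = (199 + z)/(-217 + z)
-37831/S(C(-6 + 5, 4)) - 1*(-5831) = -37831*(-217 + 4)/(199 + 4) - 1*(-5831) = -37831/(203/(-213)) + 5831 = -37831/((-1/213*203)) + 5831 = -37831/(-203/213) + 5831 = -37831*(-213/203) + 5831 = 8058003/203 + 5831 = 9241696/203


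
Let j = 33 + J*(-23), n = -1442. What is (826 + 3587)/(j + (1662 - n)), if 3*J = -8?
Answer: 13239/9595 ≈ 1.3798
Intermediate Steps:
J = -8/3 (J = (1/3)*(-8) = -8/3 ≈ -2.6667)
j = 283/3 (j = 33 - 8/3*(-23) = 33 + 184/3 = 283/3 ≈ 94.333)
(826 + 3587)/(j + (1662 - n)) = (826 + 3587)/(283/3 + (1662 - 1*(-1442))) = 4413/(283/3 + (1662 + 1442)) = 4413/(283/3 + 3104) = 4413/(9595/3) = 4413*(3/9595) = 13239/9595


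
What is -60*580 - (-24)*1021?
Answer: -10296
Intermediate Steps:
-60*580 - (-24)*1021 = -34800 - 1*(-24504) = -34800 + 24504 = -10296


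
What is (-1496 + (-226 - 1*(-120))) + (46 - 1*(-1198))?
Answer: -358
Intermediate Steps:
(-1496 + (-226 - 1*(-120))) + (46 - 1*(-1198)) = (-1496 + (-226 + 120)) + (46 + 1198) = (-1496 - 106) + 1244 = -1602 + 1244 = -358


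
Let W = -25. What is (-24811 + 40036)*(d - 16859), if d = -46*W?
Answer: -239169525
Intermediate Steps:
d = 1150 (d = -46*(-25) = 1150)
(-24811 + 40036)*(d - 16859) = (-24811 + 40036)*(1150 - 16859) = 15225*(-15709) = -239169525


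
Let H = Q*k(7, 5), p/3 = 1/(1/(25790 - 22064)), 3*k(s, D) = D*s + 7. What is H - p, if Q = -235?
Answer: -14468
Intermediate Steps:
k(s, D) = 7/3 + D*s/3 (k(s, D) = (D*s + 7)/3 = (7 + D*s)/3 = 7/3 + D*s/3)
p = 11178 (p = 3/(1/(25790 - 22064)) = 3/(1/3726) = 3*3726 = 11178)
H = -3290 (H = -235*(7/3 + (⅓)*5*7) = -235*(7/3 + 35/3) = -235*14 = -3290)
H - p = -3290 - 1*11178 = -3290 - 11178 = -14468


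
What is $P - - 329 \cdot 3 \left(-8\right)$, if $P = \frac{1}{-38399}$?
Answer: $- \frac{303198505}{38399} \approx -7896.0$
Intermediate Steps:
$P = - \frac{1}{38399} \approx -2.6042 \cdot 10^{-5}$
$P - - 329 \cdot 3 \left(-8\right) = - \frac{1}{38399} - - 329 \cdot 3 \left(-8\right) = - \frac{1}{38399} - \left(-329\right) \left(-24\right) = - \frac{1}{38399} - 7896 = - \frac{303198505}{38399}$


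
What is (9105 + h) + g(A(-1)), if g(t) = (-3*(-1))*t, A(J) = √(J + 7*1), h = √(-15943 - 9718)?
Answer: 9105 + 3*√6 + I*√25661 ≈ 9112.3 + 160.19*I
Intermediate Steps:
h = I*√25661 (h = √(-25661) = I*√25661 ≈ 160.19*I)
A(J) = √(7 + J) (A(J) = √(J + 7) = √(7 + J))
g(t) = 3*t
(9105 + h) + g(A(-1)) = (9105 + I*√25661) + 3*√(7 - 1) = (9105 + I*√25661) + 3*√6 = 9105 + 3*√6 + I*√25661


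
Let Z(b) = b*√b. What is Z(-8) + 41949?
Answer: 41949 - 16*I*√2 ≈ 41949.0 - 22.627*I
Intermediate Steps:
Z(b) = b^(3/2)
Z(-8) + 41949 = (-8)^(3/2) + 41949 = -16*I*√2 + 41949 = 41949 - 16*I*√2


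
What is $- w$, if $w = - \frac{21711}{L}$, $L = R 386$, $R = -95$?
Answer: $- \frac{21711}{36670} \approx -0.59206$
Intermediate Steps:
$L = -36670$ ($L = \left(-95\right) 386 = -36670$)
$w = \frac{21711}{36670}$ ($w = - \frac{21711}{-36670} = \left(-21711\right) \left(- \frac{1}{36670}\right) = \frac{21711}{36670} \approx 0.59206$)
$- w = \left(-1\right) \frac{21711}{36670} = - \frac{21711}{36670}$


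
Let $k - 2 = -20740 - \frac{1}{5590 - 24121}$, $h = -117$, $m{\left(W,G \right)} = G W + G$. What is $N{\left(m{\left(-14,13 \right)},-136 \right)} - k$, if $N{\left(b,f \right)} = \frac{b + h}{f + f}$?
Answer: $\frac{52266889205}{2520216} \approx 20739.0$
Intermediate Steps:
$m{\left(W,G \right)} = G + G W$
$N{\left(b,f \right)} = \frac{-117 + b}{2 f}$ ($N{\left(b,f \right)} = \frac{b - 117}{f + f} = \frac{-117 + b}{2 f}$)
$k = - \frac{384295877}{18531}$ ($k = 2 - \left(20740 + \frac{1}{5590 - 24121}\right) = 2 - \frac{384332939}{18531} = - \frac{384295877}{18531} \approx -20738.0$)
$N{\left(m{\left(-14,13 \right)},-136 \right)} - k = \frac{-117 + 13 \left(1 - 14\right)}{2 \left(-136\right)} - - \frac{384295877}{18531} = \frac{1}{2} \left(- \frac{1}{136}\right) \left(-117 + 13 \left(-13\right)\right) + \frac{384295877}{18531} = \frac{1}{2} \left(- \frac{1}{136}\right) \left(-117 - 169\right) + \frac{384295877}{18531} = \frac{1}{2} \left(- \frac{1}{136}\right) \left(-286\right) + \frac{384295877}{18531} = \frac{143}{136} + \frac{384295877}{18531} = \frac{52266889205}{2520216}$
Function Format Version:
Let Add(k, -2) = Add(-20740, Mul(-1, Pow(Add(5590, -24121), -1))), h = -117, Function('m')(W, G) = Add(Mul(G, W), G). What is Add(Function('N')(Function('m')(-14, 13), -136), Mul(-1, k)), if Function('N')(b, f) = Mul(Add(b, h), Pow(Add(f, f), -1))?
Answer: Rational(52266889205, 2520216) ≈ 20739.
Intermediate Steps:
Function('m')(W, G) = Add(G, Mul(G, W))
Function('N')(b, f) = Mul(Rational(1, 2), Pow(f, -1), Add(-117, b)) (Function('N')(b, f) = Mul(Add(b, -117), Pow(Add(f, f), -1)) = Mul(Add(-117, b), Pow(Mul(2, f), -1)) = Mul(Add(-117, b), Mul(Rational(1, 2), Pow(f, -1))) = Mul(Rational(1, 2), Pow(f, -1), Add(-117, b)))
k = Rational(-384295877, 18531) (k = Add(2, Add(-20740, Mul(-1, Pow(Add(5590, -24121), -1)))) = Add(2, Add(-20740, Mul(-1, Pow(-18531, -1)))) = Add(2, Add(-20740, Mul(-1, Rational(-1, 18531)))) = Add(2, Add(-20740, Rational(1, 18531))) = Add(2, Rational(-384332939, 18531)) = Rational(-384295877, 18531) ≈ -20738.)
Add(Function('N')(Function('m')(-14, 13), -136), Mul(-1, k)) = Add(Mul(Rational(1, 2), Pow(-136, -1), Add(-117, Mul(13, Add(1, -14)))), Mul(-1, Rational(-384295877, 18531))) = Add(Mul(Rational(1, 2), Rational(-1, 136), Add(-117, Mul(13, -13))), Rational(384295877, 18531)) = Add(Mul(Rational(1, 2), Rational(-1, 136), Add(-117, -169)), Rational(384295877, 18531)) = Add(Mul(Rational(1, 2), Rational(-1, 136), -286), Rational(384295877, 18531)) = Add(Rational(143, 136), Rational(384295877, 18531)) = Rational(52266889205, 2520216)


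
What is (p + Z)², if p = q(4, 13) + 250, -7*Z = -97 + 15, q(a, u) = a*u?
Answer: 4822416/49 ≈ 98417.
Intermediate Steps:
Z = 82/7 (Z = -(-97 + 15)/7 = -⅐*(-82) = 82/7 ≈ 11.714)
p = 302 (p = 4*13 + 250 = 52 + 250 = 302)
(p + Z)² = (302 + 82/7)² = (2196/7)² = 4822416/49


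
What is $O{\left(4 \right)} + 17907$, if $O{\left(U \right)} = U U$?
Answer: $17923$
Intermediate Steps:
$O{\left(U \right)} = U^{2}$
$O{\left(4 \right)} + 17907 = 4^{2} + 17907 = 16 + 17907 = 17923$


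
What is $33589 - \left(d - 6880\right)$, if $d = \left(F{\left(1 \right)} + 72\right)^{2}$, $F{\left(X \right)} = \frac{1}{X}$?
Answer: $35140$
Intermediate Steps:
$d = 5329$ ($d = \left(1^{-1} + 72\right)^{2} = \left(1 + 72\right)^{2} = 73^{2} = 5329$)
$33589 - \left(d - 6880\right) = 33589 - \left(5329 - 6880\right) = 33589 - -1551 = 33589 + 1551 = 35140$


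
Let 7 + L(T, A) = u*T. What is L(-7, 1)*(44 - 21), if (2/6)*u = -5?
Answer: 2254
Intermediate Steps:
u = -15 (u = 3*(-5) = -15)
L(T, A) = -7 - 15*T
L(-7, 1)*(44 - 21) = (-7 - 15*(-7))*(44 - 21) = (-7 + 105)*23 = 98*23 = 2254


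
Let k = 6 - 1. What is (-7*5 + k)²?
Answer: 900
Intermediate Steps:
k = 5
(-7*5 + k)² = (-7*5 + 5)² = (-35 + 5)² = (-30)² = 900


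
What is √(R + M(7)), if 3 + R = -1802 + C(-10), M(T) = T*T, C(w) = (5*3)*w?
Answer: I*√1906 ≈ 43.658*I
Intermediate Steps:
C(w) = 15*w
M(T) = T²
R = -1955 (R = -3 + (-1802 + 15*(-10)) = -3 + (-1802 - 150) = -3 - 1952 = -1955)
√(R + M(7)) = √(-1955 + 7²) = √(-1955 + 49) = √(-1906) = I*√1906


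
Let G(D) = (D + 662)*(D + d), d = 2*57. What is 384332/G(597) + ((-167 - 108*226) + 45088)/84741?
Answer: 16976956483/25285273803 ≈ 0.67142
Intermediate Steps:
d = 114
G(D) = (114 + D)*(662 + D) (G(D) = (D + 662)*(D + 114) = (662 + D)*(114 + D) = (114 + D)*(662 + D))
384332/G(597) + ((-167 - 108*226) + 45088)/84741 = 384332/(75468 + 597**2 + 776*597) + ((-167 - 108*226) + 45088)/84741 = 384332/(75468 + 356409 + 463272) + ((-167 - 24408) + 45088)*(1/84741) = 384332/895149 + (-24575 + 45088)*(1/84741) = 384332*(1/895149) + 20513*(1/84741) = 384332/895149 + 20513/84741 = 16976956483/25285273803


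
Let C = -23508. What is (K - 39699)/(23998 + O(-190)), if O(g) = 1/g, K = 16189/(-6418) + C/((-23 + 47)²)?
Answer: -64616797425/39018179656 ≈ -1.6561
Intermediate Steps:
K = -2224989/51344 (K = 16189/(-6418) - 23508/(-23 + 47)² = 16189*(-1/6418) - 23508/(24²) = -16189/6418 - 23508/576 = -16189/6418 - 23508*1/576 = -16189/6418 - 653/16 = -2224989/51344 ≈ -43.335)
(K - 39699)/(23998 + O(-190)) = (-2224989/51344 - 39699)/(23998 + 1/(-190)) = -2040530445/(51344*(23998 - 1/190)) = -2040530445/(51344*4559619/190) = -2040530445/51344*190/4559619 = -64616797425/39018179656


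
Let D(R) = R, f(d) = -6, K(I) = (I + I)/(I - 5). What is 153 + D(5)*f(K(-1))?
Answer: 123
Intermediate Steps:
K(I) = 2*I/(-5 + I) (K(I) = (2*I)/(-5 + I) = 2*I/(-5 + I))
153 + D(5)*f(K(-1)) = 153 + 5*(-6) = 153 - 30 = 123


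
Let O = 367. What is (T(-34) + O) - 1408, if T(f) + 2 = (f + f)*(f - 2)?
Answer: 1405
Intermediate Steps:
T(f) = -2 + 2*f*(-2 + f) (T(f) = -2 + (f + f)*(f - 2) = -2 + (2*f)*(-2 + f) = -2 + 2*f*(-2 + f))
(T(-34) + O) - 1408 = ((-2 - 4*(-34) + 2*(-34)**2) + 367) - 1408 = ((-2 + 136 + 2*1156) + 367) - 1408 = ((-2 + 136 + 2312) + 367) - 1408 = (2446 + 367) - 1408 = 2813 - 1408 = 1405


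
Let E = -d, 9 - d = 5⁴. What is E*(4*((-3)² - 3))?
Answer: 14784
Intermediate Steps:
d = -616 (d = 9 - 1*5⁴ = 9 - 1*625 = 9 - 625 = -616)
E = 616 (E = -1*(-616) = 616)
E*(4*((-3)² - 3)) = 616*(4*((-3)² - 3)) = 616*(4*(9 - 3)) = 616*(4*6) = 616*24 = 14784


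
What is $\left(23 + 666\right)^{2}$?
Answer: $474721$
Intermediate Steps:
$\left(23 + 666\right)^{2} = 689^{2} = 474721$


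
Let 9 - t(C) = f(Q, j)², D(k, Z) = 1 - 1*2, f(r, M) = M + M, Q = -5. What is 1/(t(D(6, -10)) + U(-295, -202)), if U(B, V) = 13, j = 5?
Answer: -1/78 ≈ -0.012821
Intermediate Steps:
f(r, M) = 2*M
D(k, Z) = -1 (D(k, Z) = 1 - 2 = -1)
t(C) = -91 (t(C) = 9 - (2*5)² = 9 - 1*10² = 9 - 1*100 = 9 - 100 = -91)
1/(t(D(6, -10)) + U(-295, -202)) = 1/(-91 + 13) = 1/(-78) = -1/78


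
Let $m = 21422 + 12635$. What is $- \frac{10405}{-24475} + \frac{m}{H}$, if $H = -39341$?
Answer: $- \frac{84840394}{192574195} \approx -0.44056$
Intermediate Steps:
$m = 34057$
$- \frac{10405}{-24475} + \frac{m}{H} = - \frac{10405}{-24475} + \frac{34057}{-39341} = \left(-10405\right) \left(- \frac{1}{24475}\right) + 34057 \left(- \frac{1}{39341}\right) = \frac{2081}{4895} - \frac{34057}{39341} = - \frac{84840394}{192574195}$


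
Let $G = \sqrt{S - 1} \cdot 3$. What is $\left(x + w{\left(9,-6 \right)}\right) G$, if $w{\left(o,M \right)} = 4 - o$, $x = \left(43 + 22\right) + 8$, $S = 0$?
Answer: $204 i \approx 204.0 i$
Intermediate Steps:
$x = 73$ ($x = 65 + 8 = 73$)
$G = 3 i$ ($G = \sqrt{0 - 1} \cdot 3 = \sqrt{-1} \cdot 3 = i 3 = 3 i \approx 3.0 i$)
$\left(x + w{\left(9,-6 \right)}\right) G = \left(73 + \left(4 - 9\right)\right) 3 i = \left(73 - 5\right) 3 i = 68 \cdot 3 i = 204 i$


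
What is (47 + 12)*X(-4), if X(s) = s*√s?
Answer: -472*I ≈ -472.0*I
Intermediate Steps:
X(s) = s^(3/2)
(47 + 12)*X(-4) = (47 + 12)*(-4)^(3/2) = 59*(-8*I) = -472*I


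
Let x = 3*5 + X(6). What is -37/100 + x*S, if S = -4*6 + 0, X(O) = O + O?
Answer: -64837/100 ≈ -648.37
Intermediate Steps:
X(O) = 2*O
x = 27 (x = 3*5 + 2*6 = 15 + 12 = 27)
S = -24 (S = -24 + 0 = -24)
-37/100 + x*S = -37/100 + 27*(-24) = -37*1/100 - 648 = -37/100 - 648 = -64837/100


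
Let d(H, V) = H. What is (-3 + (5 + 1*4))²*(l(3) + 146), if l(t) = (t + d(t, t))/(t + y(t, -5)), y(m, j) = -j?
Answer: 5283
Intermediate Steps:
l(t) = 2*t/(5 + t) (l(t) = (t + t)/(t - 1*(-5)) = (2*t)/(t + 5) = (2*t)/(5 + t) = 2*t/(5 + t))
(-3 + (5 + 1*4))²*(l(3) + 146) = (-3 + (5 + 1*4))²*(2*3/(5 + 3) + 146) = (-3 + (5 + 4))²*(2*3/8 + 146) = (-3 + 9)²*(2*3*(⅛) + 146) = 6²*(¾ + 146) = 36*(587/4) = 5283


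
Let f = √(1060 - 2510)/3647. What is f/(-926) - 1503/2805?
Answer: -501/935 - 5*I*√58/3377122 ≈ -0.53583 - 1.1276e-5*I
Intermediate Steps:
f = 5*I*√58/3647 (f = √(-1450)*(1/3647) = (5*I*√58)*(1/3647) = 5*I*√58/3647 ≈ 0.010441*I)
f/(-926) - 1503/2805 = (5*I*√58/3647)/(-926) - 1503/2805 = (5*I*√58/3647)*(-1/926) - 1503*1/2805 = -5*I*√58/3377122 - 501/935 = -501/935 - 5*I*√58/3377122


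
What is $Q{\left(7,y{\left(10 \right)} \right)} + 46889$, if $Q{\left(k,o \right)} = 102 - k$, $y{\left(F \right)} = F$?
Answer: $46984$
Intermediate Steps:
$Q{\left(7,y{\left(10 \right)} \right)} + 46889 = \left(102 - 7\right) + 46889 = 95 + 46889 = 46984$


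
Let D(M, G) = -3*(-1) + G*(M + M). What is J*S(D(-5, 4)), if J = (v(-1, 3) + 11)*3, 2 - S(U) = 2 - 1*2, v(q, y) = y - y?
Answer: 66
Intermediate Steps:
D(M, G) = 3 + 2*G*M (D(M, G) = 3 + G*(2*M) = 3 + 2*G*M)
v(q, y) = 0
S(U) = 2 (S(U) = 2 - (2 - 1*2) = 2 - (2 - 2) = 2 - 1*0 = 2 + 0 = 2)
J = 33 (J = (0 + 11)*3 = 11*3 = 33)
J*S(D(-5, 4)) = 33*2 = 66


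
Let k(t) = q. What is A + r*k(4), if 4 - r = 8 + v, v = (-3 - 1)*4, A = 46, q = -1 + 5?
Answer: 94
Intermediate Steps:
q = 4
k(t) = 4
v = -16 (v = -4*4 = -16)
r = 12 (r = 4 - (8 - 16) = 4 - 1*(-8) = 4 + 8 = 12)
A + r*k(4) = 46 + 12*4 = 46 + 48 = 94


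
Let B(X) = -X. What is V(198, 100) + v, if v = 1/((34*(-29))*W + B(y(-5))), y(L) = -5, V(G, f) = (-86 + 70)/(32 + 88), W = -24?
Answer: -47323/355035 ≈ -0.13329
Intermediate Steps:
V(G, f) = -2/15 (V(G, f) = -16/120 = -16*1/120 = -2/15)
v = 1/23669 (v = 1/((34*(-29))*(-24) - 1*(-5)) = 1/(-986*(-24) + 5) = 1/(23664 + 5) = 1/23669 ≈ 4.2249e-5)
V(198, 100) + v = -2/15 + 1/23669 = -47323/355035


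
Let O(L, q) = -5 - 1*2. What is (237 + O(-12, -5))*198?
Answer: 45540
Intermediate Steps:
O(L, q) = -7 (O(L, q) = -5 - 2 = -7)
(237 + O(-12, -5))*198 = (237 - 7)*198 = 230*198 = 45540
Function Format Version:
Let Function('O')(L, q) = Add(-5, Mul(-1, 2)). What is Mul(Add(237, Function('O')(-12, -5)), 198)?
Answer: 45540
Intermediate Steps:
Function('O')(L, q) = -7 (Function('O')(L, q) = Add(-5, -2) = -7)
Mul(Add(237, Function('O')(-12, -5)), 198) = Mul(Add(237, -7), 198) = Mul(230, 198) = 45540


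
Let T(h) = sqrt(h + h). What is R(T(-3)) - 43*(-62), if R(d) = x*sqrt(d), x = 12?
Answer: 2666 + 12*6**(1/4)*sqrt(I) ≈ 2679.3 + 13.28*I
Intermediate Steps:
T(h) = sqrt(2)*sqrt(h) (T(h) = sqrt(2*h) = sqrt(2)*sqrt(h))
R(d) = 12*sqrt(d)
R(T(-3)) - 43*(-62) = 12*sqrt(sqrt(2)*sqrt(-3)) - 43*(-62) = 12*sqrt(sqrt(2)*(I*sqrt(3))) + 2666 = 12*sqrt(I*sqrt(6)) + 2666 = 12*(6**(1/4)*sqrt(I)) + 2666 = 12*6**(1/4)*sqrt(I) + 2666 = 2666 + 12*6**(1/4)*sqrt(I)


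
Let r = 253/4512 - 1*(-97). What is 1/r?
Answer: 4512/437917 ≈ 0.010303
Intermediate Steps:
r = 437917/4512 (r = 253*(1/4512) + 97 = 253/4512 + 97 = 437917/4512 ≈ 97.056)
1/r = 1/(437917/4512) = 4512/437917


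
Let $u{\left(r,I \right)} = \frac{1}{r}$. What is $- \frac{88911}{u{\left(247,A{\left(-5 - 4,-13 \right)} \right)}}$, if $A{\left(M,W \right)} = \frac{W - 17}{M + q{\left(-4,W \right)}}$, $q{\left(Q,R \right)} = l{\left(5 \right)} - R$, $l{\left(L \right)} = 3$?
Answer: $-21961017$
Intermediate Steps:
$q{\left(Q,R \right)} = 3 - R$
$A{\left(M,W \right)} = \frac{-17 + W}{3 + M - W}$ ($A{\left(M,W \right)} = \frac{W - 17}{M - \left(-3 + W\right)} = \frac{-17 + W}{3 + M - W}$)
$- \frac{88911}{u{\left(247,A{\left(-5 - 4,-13 \right)} \right)}} = - \frac{88911}{\frac{1}{247}} = - 88911 \frac{1}{\frac{1}{247}} = \left(-88911\right) 247 = -21961017$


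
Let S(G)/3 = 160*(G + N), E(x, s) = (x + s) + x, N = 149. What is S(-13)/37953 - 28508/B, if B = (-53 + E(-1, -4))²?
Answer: -284908148/44038131 ≈ -6.4696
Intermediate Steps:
E(x, s) = s + 2*x (E(x, s) = (s + x) + x = s + 2*x)
S(G) = 71520 + 480*G (S(G) = 3*(160*(G + 149)) = 3*(160*(149 + G)) = 3*(23840 + 160*G) = 71520 + 480*G)
B = 3481 (B = (-53 + (-4 + 2*(-1)))² = (-53 + (-4 - 2))² = (-53 - 6)² = (-59)² = 3481)
S(-13)/37953 - 28508/B = (71520 + 480*(-13))/37953 - 28508/3481 = (71520 - 6240)*(1/37953) - 28508*1/3481 = 65280*(1/37953) - 28508/3481 = 21760/12651 - 28508/3481 = -284908148/44038131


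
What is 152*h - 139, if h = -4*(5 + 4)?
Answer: -5611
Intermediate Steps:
h = -36 (h = -4*9 = -36)
152*h - 139 = 152*(-36) - 139 = -5472 - 139 = -5611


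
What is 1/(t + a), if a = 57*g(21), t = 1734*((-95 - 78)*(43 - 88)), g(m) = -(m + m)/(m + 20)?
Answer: 41/553464396 ≈ 7.4079e-8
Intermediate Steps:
g(m) = -2*m/(20 + m)
t = 13499190 (t = 1734*(-173*(-45)) = 1734*7785 = 13499190)
a = -2394/41 (a = 57*(-2*21/(20 + 21)) = 57*(-2*21/41) = 57*(-2*21*1/41) = 57*(-42/41) = -2394/41 ≈ -58.390)
1/(t + a) = 1/(13499190 - 2394/41) = 1/(553464396/41) = 41/553464396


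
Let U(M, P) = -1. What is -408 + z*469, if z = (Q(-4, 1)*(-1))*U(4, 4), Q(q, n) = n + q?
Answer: -1815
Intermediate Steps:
z = -3 (z = ((1 - 4)*(-1))*(-1) = -3*(-1)*(-1) = 3*(-1) = -3)
-408 + z*469 = -408 - 3*469 = -408 - 1407 = -1815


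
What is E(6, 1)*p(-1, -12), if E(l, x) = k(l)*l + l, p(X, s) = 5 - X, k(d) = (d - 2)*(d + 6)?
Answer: 1764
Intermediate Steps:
k(d) = (-2 + d)*(6 + d)
E(l, x) = l + l*(-12 + l² + 4*l) (E(l, x) = (-12 + l² + 4*l)*l + l = l*(-12 + l² + 4*l) + l = l + l*(-12 + l² + 4*l))
E(6, 1)*p(-1, -12) = (6*(-11 + 6² + 4*6))*(5 - 1*(-1)) = (6*(-11 + 36 + 24))*(5 + 1) = (6*49)*6 = 294*6 = 1764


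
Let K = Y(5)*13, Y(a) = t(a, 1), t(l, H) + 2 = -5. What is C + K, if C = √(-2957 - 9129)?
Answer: -91 + I*√12086 ≈ -91.0 + 109.94*I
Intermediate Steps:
t(l, H) = -7 (t(l, H) = -2 - 5 = -7)
Y(a) = -7
C = I*√12086 (C = √(-12086) = I*√12086 ≈ 109.94*I)
K = -91 (K = -7*13 = -91)
C + K = I*√12086 - 91 = -91 + I*√12086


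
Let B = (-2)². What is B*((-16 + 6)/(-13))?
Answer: 40/13 ≈ 3.0769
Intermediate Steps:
B = 4
B*((-16 + 6)/(-13)) = 4*((-16 + 6)/(-13)) = 4*(-10*(-1/13)) = 4*(10/13) = 40/13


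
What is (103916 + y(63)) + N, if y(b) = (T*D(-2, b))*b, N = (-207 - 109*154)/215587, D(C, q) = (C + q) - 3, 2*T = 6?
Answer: 24766186393/215587 ≈ 1.1488e+5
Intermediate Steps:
T = 3 (T = (½)*6 = 3)
D(C, q) = -3 + C + q
N = -16993/215587 (N = (-207 - 16786)*(1/215587) = -16993*1/215587 = -16993/215587 ≈ -0.078822)
y(b) = b*(-15 + 3*b) (y(b) = (3*(-3 - 2 + b))*b = (3*(-5 + b))*b = (-15 + 3*b)*b = b*(-15 + 3*b))
(103916 + y(63)) + N = (103916 + 3*63*(-5 + 63)) - 16993/215587 = (103916 + 3*63*58) - 16993/215587 = (103916 + 10962) - 16993/215587 = 114878 - 16993/215587 = 24766186393/215587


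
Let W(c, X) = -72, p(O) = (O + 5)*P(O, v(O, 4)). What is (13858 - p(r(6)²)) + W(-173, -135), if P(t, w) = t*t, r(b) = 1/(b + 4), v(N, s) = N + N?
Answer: 13785999499/1000000 ≈ 13786.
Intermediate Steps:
v(N, s) = 2*N
r(b) = 1/(4 + b)
P(t, w) = t²
p(O) = O²*(5 + O) (p(O) = (O + 5)*O² = (5 + O)*O² = O²*(5 + O))
(13858 - p(r(6)²)) + W(-173, -135) = (13858 - ((1/(4 + 6))²)²*(5 + (1/(4 + 6))²)) - 72 = (13858 - ((1/10)²)²*(5 + (1/10)²)) - 72 = (13858 - ((⅒)²)²*(5 + (⅒)²)) - 72 = (13858 - (1/100)²*(5 + 1/100)) - 72 = (13858 - 501/(10000*100)) - 72 = (13858 - 1*501/1000000) - 72 = (13858 - 501/1000000) - 72 = 13857999499/1000000 - 72 = 13785999499/1000000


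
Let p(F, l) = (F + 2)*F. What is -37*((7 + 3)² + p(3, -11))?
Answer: -4255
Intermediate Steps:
p(F, l) = F*(2 + F) (p(F, l) = (2 + F)*F = F*(2 + F))
-37*((7 + 3)² + p(3, -11)) = -37*((7 + 3)² + 3*(2 + 3)) = -37*(10² + 3*5) = -37*(100 + 15) = -37*115 = -4255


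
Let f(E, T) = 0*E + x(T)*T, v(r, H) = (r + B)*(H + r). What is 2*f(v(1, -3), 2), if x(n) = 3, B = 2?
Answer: 12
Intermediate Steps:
v(r, H) = (2 + r)*(H + r) (v(r, H) = (r + 2)*(H + r) = (2 + r)*(H + r))
f(E, T) = 3*T (f(E, T) = 0*E + 3*T = 0 + 3*T = 3*T)
2*f(v(1, -3), 2) = 2*(3*2) = 2*6 = 12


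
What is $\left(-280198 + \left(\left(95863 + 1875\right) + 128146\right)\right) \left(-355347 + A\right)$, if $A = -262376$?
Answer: $33551007022$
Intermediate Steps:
$\left(-280198 + \left(\left(95863 + 1875\right) + 128146\right)\right) \left(-355347 + A\right) = \left(-280198 + \left(\left(95863 + 1875\right) + 128146\right)\right) \left(-355347 - 262376\right) = \left(-280198 + \left(97738 + 128146\right)\right) \left(-617723\right) = \left(-280198 + 225884\right) \left(-617723\right) = \left(-54314\right) \left(-617723\right) = 33551007022$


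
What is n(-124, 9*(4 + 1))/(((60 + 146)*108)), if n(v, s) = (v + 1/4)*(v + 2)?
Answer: 3355/4944 ≈ 0.67860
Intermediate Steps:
n(v, s) = (2 + v)*(1/4 + v) (n(v, s) = (v + 1/4)*(2 + v) = (1/4 + v)*(2 + v) = (2 + v)*(1/4 + v))
n(-124, 9*(4 + 1))/(((60 + 146)*108)) = (1/2 + (-124)**2 + (9/4)*(-124))/(((60 + 146)*108)) = (1/2 + 15376 - 279)/((206*108)) = (30195/2)/22248 = (30195/2)*(1/22248) = 3355/4944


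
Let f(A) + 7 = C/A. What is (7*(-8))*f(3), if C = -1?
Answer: 1232/3 ≈ 410.67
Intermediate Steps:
f(A) = -7 - 1/A
(7*(-8))*f(3) = (7*(-8))*(-7 - 1/3) = -56*(-7 - 1*⅓) = -56*(-7 - ⅓) = -56*(-22/3) = 1232/3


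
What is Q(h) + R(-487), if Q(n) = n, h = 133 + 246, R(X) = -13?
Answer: 366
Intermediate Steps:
h = 379
Q(h) + R(-487) = 379 - 13 = 366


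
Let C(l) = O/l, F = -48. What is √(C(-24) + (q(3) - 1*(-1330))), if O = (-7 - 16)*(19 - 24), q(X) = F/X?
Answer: √188526/12 ≈ 36.183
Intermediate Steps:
q(X) = -48/X
O = 115 (O = -23*(-5) = 115)
C(l) = 115/l
√(C(-24) + (q(3) - 1*(-1330))) = √(115/(-24) + (-48/3 - 1*(-1330))) = √(115*(-1/24) + (-48*⅓ + 1330)) = √(-115/24 + (-16 + 1330)) = √(-115/24 + 1314) = √(31421/24) = √188526/12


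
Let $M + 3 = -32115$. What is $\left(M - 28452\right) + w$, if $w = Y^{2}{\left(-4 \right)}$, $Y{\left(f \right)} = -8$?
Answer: $-60506$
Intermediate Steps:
$M = -32118$ ($M = -3 - 32115 = -32118$)
$w = 64$ ($w = \left(-8\right)^{2} = 64$)
$\left(M - 28452\right) + w = \left(-32118 - 28452\right) + 64 = -60570 + 64 = -60506$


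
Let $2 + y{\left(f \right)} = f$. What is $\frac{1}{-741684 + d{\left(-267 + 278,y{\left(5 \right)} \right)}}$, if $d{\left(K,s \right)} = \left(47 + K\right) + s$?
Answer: $- \frac{1}{741623} \approx -1.3484 \cdot 10^{-6}$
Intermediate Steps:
$y{\left(f \right)} = -2 + f$
$d{\left(K,s \right)} = 47 + K + s$
$\frac{1}{-741684 + d{\left(-267 + 278,y{\left(5 \right)} \right)}} = \frac{1}{-741684 + \left(47 + \left(-267 + 278\right) + \left(-2 + 5\right)\right)} = \frac{1}{-741684 + \left(47 + 11 + 3\right)} = \frac{1}{-741684 + 61} = \frac{1}{-741623} = - \frac{1}{741623}$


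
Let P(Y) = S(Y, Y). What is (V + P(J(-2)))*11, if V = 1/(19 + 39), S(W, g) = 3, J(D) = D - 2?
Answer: 1925/58 ≈ 33.190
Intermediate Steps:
J(D) = -2 + D
P(Y) = 3
V = 1/58 ≈ 0.017241
(V + P(J(-2)))*11 = (1/58 + 3)*11 = (175/58)*11 = 1925/58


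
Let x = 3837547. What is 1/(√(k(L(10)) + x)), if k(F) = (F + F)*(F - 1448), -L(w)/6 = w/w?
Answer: √3854995/3854995 ≈ 0.00050932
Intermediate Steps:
L(w) = -6 (L(w) = -6*w/w = -6*1 = -6)
k(F) = 2*F*(-1448 + F) (k(F) = (2*F)*(-1448 + F) = 2*F*(-1448 + F))
1/(√(k(L(10)) + x)) = 1/(√(2*(-6)*(-1448 - 6) + 3837547)) = 1/(√(2*(-6)*(-1454) + 3837547)) = 1/(√(17448 + 3837547)) = 1/(√3854995) = √3854995/3854995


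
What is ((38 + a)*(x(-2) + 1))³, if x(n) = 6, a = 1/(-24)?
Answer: 259327904633/13824 ≈ 1.8759e+7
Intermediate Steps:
a = -1/24 ≈ -0.041667
((38 + a)*(x(-2) + 1))³ = ((38 - 1/24)*(6 + 1))³ = ((911/24)*7)³ = (6377/24)³ = 259327904633/13824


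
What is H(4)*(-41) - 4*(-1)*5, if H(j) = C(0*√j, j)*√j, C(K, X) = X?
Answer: -308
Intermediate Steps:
H(j) = j^(3/2) (H(j) = j*√j = j^(3/2))
H(4)*(-41) - 4*(-1)*5 = 4^(3/2)*(-41) - 4*(-1)*5 = 8*(-41) + 4*5 = -328 + 20 = -308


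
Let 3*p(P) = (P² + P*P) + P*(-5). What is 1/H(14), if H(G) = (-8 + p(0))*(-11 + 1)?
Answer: 1/80 ≈ 0.012500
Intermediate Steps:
p(P) = -5*P/3 + 2*P²/3 (p(P) = ((P² + P*P) + P*(-5))/3 = ((P² + P²) - 5*P)/3 = (2*P² - 5*P)/3 = (-5*P + 2*P²)/3 = -5*P/3 + 2*P²/3)
H(G) = 80 (H(G) = (-8 + (⅓)*0*(-5 + 2*0))*(-11 + 1) = (-8 + (⅓)*0*(-5 + 0))*(-10) = (-8 + (⅓)*0*(-5))*(-10) = (-8 + 0)*(-10) = -8*(-10) = 80)
1/H(14) = 1/80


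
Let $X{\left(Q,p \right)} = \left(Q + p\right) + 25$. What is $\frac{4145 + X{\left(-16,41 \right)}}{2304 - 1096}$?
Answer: $\frac{4195}{1208} \approx 3.4727$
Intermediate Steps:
$X{\left(Q,p \right)} = 25 + Q + p$
$\frac{4145 + X{\left(-16,41 \right)}}{2304 - 1096} = \frac{4145 + \left(25 - 16 + 41\right)}{2304 - 1096} = \frac{4145 + 50}{1208} = 4195 \cdot \frac{1}{1208} = \frac{4195}{1208}$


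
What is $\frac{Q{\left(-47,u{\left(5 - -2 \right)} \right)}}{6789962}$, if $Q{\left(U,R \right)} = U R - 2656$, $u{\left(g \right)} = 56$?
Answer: $- \frac{2644}{3394981} \approx -0.0007788$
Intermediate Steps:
$Q{\left(U,R \right)} = -2656 + R U$ ($Q{\left(U,R \right)} = R U - 2656 = -2656 + R U$)
$\frac{Q{\left(-47,u{\left(5 - -2 \right)} \right)}}{6789962} = \frac{-2656 + 56 \left(-47\right)}{6789962} = \left(-2656 - 2632\right) \frac{1}{6789962} = \left(-5288\right) \frac{1}{6789962} = - \frac{2644}{3394981}$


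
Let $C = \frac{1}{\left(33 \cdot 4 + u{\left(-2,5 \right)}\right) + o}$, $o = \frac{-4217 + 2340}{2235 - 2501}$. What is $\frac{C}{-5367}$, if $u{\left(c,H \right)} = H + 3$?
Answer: $- \frac{266}{209940939} \approx -1.267 \cdot 10^{-6}$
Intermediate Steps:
$u{\left(c,H \right)} = 3 + H$
$o = \frac{1877}{266}$ ($o = - \frac{1877}{-266} = \left(-1877\right) \left(- \frac{1}{266}\right) = \frac{1877}{266} \approx 7.0564$)
$C = \frac{266}{39117}$ ($C = \frac{1}{\left(33 \cdot 4 + \left(3 + 5\right)\right) + \frac{1877}{266}} = \frac{1}{\left(132 + 8\right) + \frac{1877}{266}} = \frac{1}{140 + \frac{1877}{266}} = \frac{1}{\frac{39117}{266}} = \frac{266}{39117} \approx 0.0068001$)
$\frac{C}{-5367} = \frac{266}{39117 \left(-5367\right)} = \frac{266}{39117} \left(- \frac{1}{5367}\right) = - \frac{266}{209940939}$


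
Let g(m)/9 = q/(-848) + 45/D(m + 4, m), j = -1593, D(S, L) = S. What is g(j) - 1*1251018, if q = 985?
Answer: -1685726156421/1347472 ≈ -1.2510e+6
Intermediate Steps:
g(m) = -8865/848 + 405/(4 + m) (g(m) = 9*(985/(-848) + 45/(m + 4)) = 9*(985*(-1/848) + 45/(4 + m)) = 9*(-985/848 + 45/(4 + m)) = -8865/848 + 405/(4 + m))
g(j) - 1*1251018 = 45*(6844 - 197*(-1593))/(848*(4 - 1593)) - 1*1251018 = (45/848)*(6844 + 313821)/(-1589) - 1251018 = (45/848)*(-1/1589)*320665 - 1251018 = -14429925/1347472 - 1251018 = -1685726156421/1347472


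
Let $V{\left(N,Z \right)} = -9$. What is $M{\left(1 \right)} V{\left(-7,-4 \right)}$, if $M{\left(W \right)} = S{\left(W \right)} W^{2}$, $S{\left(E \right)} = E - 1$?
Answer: $0$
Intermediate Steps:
$S{\left(E \right)} = -1 + E$
$M{\left(W \right)} = W^{2} \left(-1 + W\right)$ ($M{\left(W \right)} = \left(-1 + W\right) W^{2} = W^{2} \left(-1 + W\right)$)
$M{\left(1 \right)} V{\left(-7,-4 \right)} = 1^{2} \left(-1 + 1\right) \left(-9\right) = 1 \cdot 0 \left(-9\right) = 0 \left(-9\right) = 0$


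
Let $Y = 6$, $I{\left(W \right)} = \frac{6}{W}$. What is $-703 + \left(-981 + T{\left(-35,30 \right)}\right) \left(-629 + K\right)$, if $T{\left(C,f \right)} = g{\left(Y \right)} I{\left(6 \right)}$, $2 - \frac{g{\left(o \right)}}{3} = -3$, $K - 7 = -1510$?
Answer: $2058809$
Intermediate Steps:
$K = -1503$ ($K = 7 - 1510 = -1503$)
$g{\left(o \right)} = 15$ ($g{\left(o \right)} = 6 - -9 = 6 + 9 = 15$)
$T{\left(C,f \right)} = 15$ ($T{\left(C,f \right)} = 15 \cdot \frac{6}{6} = 15 \cdot 6 \cdot \frac{1}{6} = 15 \cdot 1 = 15$)
$-703 + \left(-981 + T{\left(-35,30 \right)}\right) \left(-629 + K\right) = -703 + \left(-981 + 15\right) \left(-629 - 1503\right) = -703 - -2059512 = -703 + 2059512 = 2058809$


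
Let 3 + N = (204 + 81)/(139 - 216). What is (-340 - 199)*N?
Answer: 3612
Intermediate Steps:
N = -516/77 (N = -3 + (204 + 81)/(139 - 216) = -3 + 285/(-77) = -3 + 285*(-1/77) = -3 - 285/77 = -516/77 ≈ -6.7013)
(-340 - 199)*N = (-340 - 199)*(-516/77) = -539*(-516/77) = 3612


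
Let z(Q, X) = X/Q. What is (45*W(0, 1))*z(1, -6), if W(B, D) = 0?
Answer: 0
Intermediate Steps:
(45*W(0, 1))*z(1, -6) = (45*0)*(-6/1) = 0*(-6*1) = 0*(-6) = 0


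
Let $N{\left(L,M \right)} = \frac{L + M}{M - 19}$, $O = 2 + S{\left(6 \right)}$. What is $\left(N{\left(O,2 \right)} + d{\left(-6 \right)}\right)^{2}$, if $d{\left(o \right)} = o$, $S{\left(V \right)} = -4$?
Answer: $36$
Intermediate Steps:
$O = -2$ ($O = 2 - 4 = -2$)
$N{\left(L,M \right)} = \frac{L + M}{-19 + M}$
$\left(N{\left(O,2 \right)} + d{\left(-6 \right)}\right)^{2} = \left(\frac{-2 + 2}{-19 + 2} - 6\right)^{2} = \left(\frac{1}{-17} \cdot 0 - 6\right)^{2} = \left(\left(- \frac{1}{17}\right) 0 - 6\right)^{2} = \left(0 - 6\right)^{2} = \left(-6\right)^{2} = 36$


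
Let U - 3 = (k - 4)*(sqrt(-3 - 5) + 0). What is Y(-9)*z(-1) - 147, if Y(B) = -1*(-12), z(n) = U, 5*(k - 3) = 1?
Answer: -111 - 96*I*sqrt(2)/5 ≈ -111.0 - 27.153*I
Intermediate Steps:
k = 16/5 (k = 3 + (1/5)*1 = 3 + 1/5 = 16/5 ≈ 3.2000)
U = 3 - 8*I*sqrt(2)/5 (U = 3 + (16/5 - 4)*(sqrt(-3 - 5) + 0) = 3 - 4*(sqrt(-8) + 0)/5 = 3 - 4*(2*I*sqrt(2) + 0)/5 = 3 - 8*I*sqrt(2)/5 ≈ 3.0 - 2.2627*I)
z(n) = 3 - 8*I*sqrt(2)/5
Y(B) = 12
Y(-9)*z(-1) - 147 = 12*(3 - 8*I*sqrt(2)/5) - 147 = (36 - 96*I*sqrt(2)/5) - 147 = -111 - 96*I*sqrt(2)/5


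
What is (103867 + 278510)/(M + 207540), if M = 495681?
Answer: 127459/234407 ≈ 0.54375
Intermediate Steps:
(103867 + 278510)/(M + 207540) = (103867 + 278510)/(495681 + 207540) = 382377/703221 = 382377*(1/703221) = 127459/234407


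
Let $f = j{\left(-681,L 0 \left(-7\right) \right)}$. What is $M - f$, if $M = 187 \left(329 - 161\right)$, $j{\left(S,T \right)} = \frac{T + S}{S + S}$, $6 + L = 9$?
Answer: $\frac{62831}{2} \approx 31416.0$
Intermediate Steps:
$L = 3$ ($L = -6 + 9 = 3$)
$j{\left(S,T \right)} = \frac{S + T}{2 S}$
$f = \frac{1}{2}$ ($f = \frac{-681 + 3 \cdot 0 \left(-7\right)}{2 \left(-681\right)} = \frac{1}{2} \left(- \frac{1}{681}\right) \left(-681 + 0 \left(-7\right)\right) = \frac{1}{2} \left(- \frac{1}{681}\right) \left(-681 + 0\right) = \frac{1}{2} \left(- \frac{1}{681}\right) \left(-681\right) = \frac{1}{2} \approx 0.5$)
$M = 31416$ ($M = 187 \cdot 168 = 31416$)
$M - f = 31416 - \frac{1}{2} = \frac{62831}{2}$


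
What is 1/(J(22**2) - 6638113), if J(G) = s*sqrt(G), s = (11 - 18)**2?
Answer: -1/6637035 ≈ -1.5067e-7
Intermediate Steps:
s = 49 (s = (-7)**2 = 49)
J(G) = 49*sqrt(G)
1/(J(22**2) - 6638113) = 1/(49*sqrt(22**2) - 6638113) = 1/(49*sqrt(484) - 6638113) = 1/(49*22 - 6638113) = 1/(1078 - 6638113) = 1/(-6637035) = -1/6637035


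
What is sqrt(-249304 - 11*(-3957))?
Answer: I*sqrt(205777) ≈ 453.63*I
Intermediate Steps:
sqrt(-249304 - 11*(-3957)) = sqrt(-249304 + 43527) = sqrt(-205777) = I*sqrt(205777)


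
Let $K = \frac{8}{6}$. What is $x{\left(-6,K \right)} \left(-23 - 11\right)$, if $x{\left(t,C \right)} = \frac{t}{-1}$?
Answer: $-204$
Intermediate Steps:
$K = \frac{4}{3}$ ($K = 8 \cdot \frac{1}{6} = \frac{4}{3} \approx 1.3333$)
$x{\left(t,C \right)} = - t$ ($x{\left(t,C \right)} = t \left(-1\right) = - t$)
$x{\left(-6,K \right)} \left(-23 - 11\right) = \left(-1\right) \left(-6\right) \left(-23 - 11\right) = 6 \left(-34\right) = -204$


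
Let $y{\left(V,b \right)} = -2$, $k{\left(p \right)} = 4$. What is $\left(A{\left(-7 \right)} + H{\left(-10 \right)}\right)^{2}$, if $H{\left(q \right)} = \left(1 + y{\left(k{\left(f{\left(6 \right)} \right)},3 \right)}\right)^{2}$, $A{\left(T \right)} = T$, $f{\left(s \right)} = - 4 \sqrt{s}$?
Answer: $36$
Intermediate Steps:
$H{\left(q \right)} = 1$ ($H{\left(q \right)} = \left(1 - 2\right)^{2} = \left(-1\right)^{2} = 1$)
$\left(A{\left(-7 \right)} + H{\left(-10 \right)}\right)^{2} = \left(-7 + 1\right)^{2} = \left(-6\right)^{2} = 36$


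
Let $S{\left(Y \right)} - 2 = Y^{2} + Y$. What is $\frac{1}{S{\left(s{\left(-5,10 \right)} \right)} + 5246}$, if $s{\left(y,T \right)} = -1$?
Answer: $\frac{1}{5248} \approx 0.00019055$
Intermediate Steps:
$S{\left(Y \right)} = 2 + Y + Y^{2}$ ($S{\left(Y \right)} = 2 + \left(Y^{2} + Y\right) = 2 + \left(Y + Y^{2}\right) = 2 + Y + Y^{2}$)
$\frac{1}{S{\left(s{\left(-5,10 \right)} \right)} + 5246} = \frac{1}{\left(2 - 1 + \left(-1\right)^{2}\right) + 5246} = \frac{1}{\left(2 - 1 + 1\right) + 5246} = \frac{1}{2 + 5246} = \frac{1}{5248}$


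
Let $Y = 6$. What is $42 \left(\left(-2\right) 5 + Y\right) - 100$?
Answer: $-268$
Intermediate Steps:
$42 \left(\left(-2\right) 5 + Y\right) - 100 = 42 \left(\left(-2\right) 5 + 6\right) - 100 = 42 \left(-10 + 6\right) - 100 = 42 \left(-4\right) - 100 = -168 - 100 = -268$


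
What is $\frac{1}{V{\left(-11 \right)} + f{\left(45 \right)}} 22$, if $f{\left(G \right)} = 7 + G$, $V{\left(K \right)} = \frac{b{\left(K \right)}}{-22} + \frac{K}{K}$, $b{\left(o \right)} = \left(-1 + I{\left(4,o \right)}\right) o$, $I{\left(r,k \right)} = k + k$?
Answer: $\frac{44}{83} \approx 0.53012$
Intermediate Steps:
$I{\left(r,k \right)} = 2 k$
$b{\left(o \right)} = o \left(-1 + 2 o\right)$ ($b{\left(o \right)} = \left(-1 + 2 o\right) o = o \left(-1 + 2 o\right)$)
$V{\left(K \right)} = 1 - \frac{K \left(-1 + 2 K\right)}{22}$ ($V{\left(K \right)} = \frac{K \left(-1 + 2 K\right)}{-22} + \frac{K}{K} = K \left(-1 + 2 K\right) \left(- \frac{1}{22}\right) + 1 = - \frac{K \left(-1 + 2 K\right)}{22} + 1 = 1 - \frac{K \left(-1 + 2 K\right)}{22}$)
$\frac{1}{V{\left(-11 \right)} + f{\left(45 \right)}} 22 = \frac{1}{\left(1 - - \frac{-1 + 2 \left(-11\right)}{2}\right) + \left(7 + 45\right)} 22 = \frac{1}{\left(1 - - \frac{-1 - 22}{2}\right) + 52} \cdot 22 = \frac{1}{\left(1 - \left(- \frac{1}{2}\right) \left(-23\right)\right) + 52} \cdot 22 = \frac{1}{\left(1 - \frac{23}{2}\right) + 52} \cdot 22 = \frac{1}{- \frac{21}{2} + 52} \cdot 22 = \frac{1}{\frac{83}{2}} \cdot 22 = \frac{2}{83} \cdot 22 = \frac{44}{83}$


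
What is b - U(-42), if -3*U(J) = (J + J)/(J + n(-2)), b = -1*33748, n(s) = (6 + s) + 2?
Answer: -303725/9 ≈ -33747.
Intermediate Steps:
n(s) = 8 + s
b = -33748
U(J) = -2*J/(3*(6 + J)) (U(J) = -(J + J)/(3*(J + (8 - 2))) = -2*J/(3*(J + 6)) = -2*J/(3*(6 + J)))
b - U(-42) = -33748 - (-2)*(-42)/(18 + 3*(-42)) = -33748 - (-2)*(-42)/(18 - 126) = -33748 - (-2)*(-42)/(-108) = -33748 - (-2)*(-42)*(-1)/108 = -33748 - 1*(-7/9) = -33748 + 7/9 = -303725/9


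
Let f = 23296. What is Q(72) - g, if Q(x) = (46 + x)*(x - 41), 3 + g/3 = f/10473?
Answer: 12778201/3491 ≈ 3660.3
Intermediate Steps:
g = -8123/3491 (g = -9 + 3*(23296/10473) = -9 + 23296/3491 = -8123/3491 ≈ -2.3268)
Q(x) = (-41 + x)*(46 + x) (Q(x) = (46 + x)*(-41 + x) = (-41 + x)*(46 + x))
Q(72) - g = (-1886 + 72**2 + 5*72) - 1*(-8123/3491) = (-1886 + 5184 + 360) + 8123/3491 = 3658 + 8123/3491 = 12778201/3491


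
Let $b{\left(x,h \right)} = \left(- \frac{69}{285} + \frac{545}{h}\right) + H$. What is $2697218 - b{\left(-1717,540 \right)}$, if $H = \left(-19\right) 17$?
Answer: $\frac{27676762789}{10260} \approx 2.6975 \cdot 10^{6}$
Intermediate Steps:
$H = -323$
$b{\left(x,h \right)} = - \frac{30708}{95} + \frac{545}{h}$ ($b{\left(x,h \right)} = \left(- \frac{69}{285} + \frac{545}{h}\right) - 323 = \left(\left(-69\right) \frac{1}{285} + \frac{545}{h}\right) - 323 = \left(- \frac{23}{95} + \frac{545}{h}\right) - 323 = - \frac{30708}{95} + \frac{545}{h}$)
$2697218 - b{\left(-1717,540 \right)} = 2697218 - \left(- \frac{30708}{95} + \frac{545}{540}\right) = 2697218 - \left(- \frac{30708}{95} + 545 \cdot \frac{1}{540}\right) = 2697218 - \left(- \frac{30708}{95} + \frac{109}{108}\right) = 2697218 - - \frac{3306109}{10260} = 2697218 + \frac{3306109}{10260} = \frac{27676762789}{10260}$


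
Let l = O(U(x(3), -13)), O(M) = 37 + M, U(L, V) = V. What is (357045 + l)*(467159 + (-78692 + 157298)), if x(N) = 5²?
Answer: 194875762785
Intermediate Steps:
x(N) = 25
l = 24 (l = 37 - 13 = 24)
(357045 + l)*(467159 + (-78692 + 157298)) = (357045 + 24)*(467159 + (-78692 + 157298)) = 357069*(467159 + 78606) = 357069*545765 = 194875762785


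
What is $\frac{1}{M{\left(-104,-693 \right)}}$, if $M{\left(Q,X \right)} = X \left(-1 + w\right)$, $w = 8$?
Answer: $- \frac{1}{4851} \approx -0.00020614$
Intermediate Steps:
$M{\left(Q,X \right)} = 7 X$ ($M{\left(Q,X \right)} = X \left(-1 + 8\right) = X 7 = 7 X$)
$\frac{1}{M{\left(-104,-693 \right)}} = \frac{1}{7 \left(-693\right)} = \frac{1}{-4851} = - \frac{1}{4851}$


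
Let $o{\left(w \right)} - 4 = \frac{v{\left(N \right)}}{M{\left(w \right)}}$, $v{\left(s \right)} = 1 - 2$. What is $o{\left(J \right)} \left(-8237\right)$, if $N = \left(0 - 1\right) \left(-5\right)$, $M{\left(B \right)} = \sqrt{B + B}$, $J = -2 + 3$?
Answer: $-32948 + \frac{8237 \sqrt{2}}{2} \approx -27124.0$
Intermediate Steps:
$J = 1$
$M{\left(B \right)} = \sqrt{2} \sqrt{B}$ ($M{\left(B \right)} = \sqrt{2 B} = \sqrt{2} \sqrt{B}$)
$N = 5$ ($N = \left(-1\right) \left(-5\right) = 5$)
$v{\left(s \right)} = -1$
$o{\left(w \right)} = 4 - \frac{\sqrt{2}}{2 \sqrt{w}}$ ($o{\left(w \right)} = 4 - \frac{1}{\sqrt{2} \sqrt{w}} = 4 - \frac{\sqrt{2}}{2 \sqrt{w}}$)
$o{\left(J \right)} \left(-8237\right) = \left(4 - \frac{\sqrt{2}}{2 \cdot 1}\right) \left(-8237\right) = \left(4 - \frac{1}{2} \sqrt{2} \cdot 1\right) \left(-8237\right) = \left(4 - \frac{\sqrt{2}}{2}\right) \left(-8237\right) = -32948 + \frac{8237 \sqrt{2}}{2}$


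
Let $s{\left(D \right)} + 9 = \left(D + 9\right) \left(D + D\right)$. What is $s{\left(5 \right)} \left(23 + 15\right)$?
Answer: $4978$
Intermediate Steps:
$s{\left(D \right)} = -9 + 2 D \left(9 + D\right)$ ($s{\left(D \right)} = -9 + \left(D + 9\right) \left(D + D\right) = -9 + \left(9 + D\right) 2 D = -9 + 2 D \left(9 + D\right)$)
$s{\left(5 \right)} \left(23 + 15\right) = \left(-9 + 2 \cdot 5^{2} + 18 \cdot 5\right) \left(23 + 15\right) = \left(-9 + 2 \cdot 25 + 90\right) 38 = \left(-9 + 50 + 90\right) 38 = 131 \cdot 38 = 4978$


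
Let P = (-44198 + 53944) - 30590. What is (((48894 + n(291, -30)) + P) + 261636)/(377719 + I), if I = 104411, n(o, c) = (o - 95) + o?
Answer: 290173/482130 ≈ 0.60186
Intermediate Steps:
n(o, c) = -95 + 2*o (n(o, c) = (-95 + o) + o = -95 + 2*o)
P = -20844 (P = 9746 - 30590 = -20844)
(((48894 + n(291, -30)) + P) + 261636)/(377719 + I) = (((48894 + (-95 + 2*291)) - 20844) + 261636)/(377719 + 104411) = (((48894 + (-95 + 582)) - 20844) + 261636)/482130 = (((48894 + 487) - 20844) + 261636)*(1/482130) = ((49381 - 20844) + 261636)*(1/482130) = (28537 + 261636)*(1/482130) = 290173*(1/482130) = 290173/482130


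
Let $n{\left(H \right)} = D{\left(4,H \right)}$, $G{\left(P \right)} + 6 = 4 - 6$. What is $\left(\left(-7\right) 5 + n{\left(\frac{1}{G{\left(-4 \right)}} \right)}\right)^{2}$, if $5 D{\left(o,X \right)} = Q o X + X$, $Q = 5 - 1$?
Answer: $\frac{2007889}{1600} \approx 1254.9$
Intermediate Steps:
$G{\left(P \right)} = -8$ ($G{\left(P \right)} = -6 + \left(4 - 6\right) = -6 - 2 = -8$)
$Q = 4$
$D{\left(o,X \right)} = \frac{X}{5} + \frac{4 X o}{5}$ ($D{\left(o,X \right)} = \frac{4 o X + X}{5} = \frac{4 X o + X}{5} = \frac{X + 4 X o}{5} = \frac{X}{5} + \frac{4 X o}{5}$)
$n{\left(H \right)} = \frac{17 H}{5}$ ($n{\left(H \right)} = \frac{H \left(1 + 4 \cdot 4\right)}{5} = \frac{H \left(1 + 16\right)}{5} = \frac{1}{5} H 17 = \frac{17 H}{5}$)
$\left(\left(-7\right) 5 + n{\left(\frac{1}{G{\left(-4 \right)}} \right)}\right)^{2} = \left(\left(-7\right) 5 + \frac{17}{5 \left(-8\right)}\right)^{2} = \left(-35 + \frac{17}{5} \left(- \frac{1}{8}\right)\right)^{2} = \left(-35 - \frac{17}{40}\right)^{2} = \left(- \frac{1417}{40}\right)^{2} = \frac{2007889}{1600}$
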